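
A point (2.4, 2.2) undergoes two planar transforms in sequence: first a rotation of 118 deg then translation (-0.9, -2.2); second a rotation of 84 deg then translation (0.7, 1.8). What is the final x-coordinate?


After transform 1:
x1 = cos(118)*2.4 - sin(118)*2.2 + -0.9 = -3.9692
y1 = sin(118)*2.4 + cos(118)*2.2 + -2.2 = -1.1138
After transform 2:
x2 = cos(84)*-3.9692 - sin(84)*-1.1138 + 0.7
= 1.3928


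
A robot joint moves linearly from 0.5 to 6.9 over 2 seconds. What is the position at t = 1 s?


s = t/T = 1/2 = 0.5
p(t) = p0 + (pf-p0)*s
= 0.5 + (6.9 - 0.5) * 0.5
= 3.7


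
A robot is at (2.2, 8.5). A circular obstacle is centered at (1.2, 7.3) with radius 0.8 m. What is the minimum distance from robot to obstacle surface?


center_dist = sqrt((2.2-1.2)^2 + (8.5-7.3)^2)
= sqrt(1.0 + 1.44)
= 1.562
min_dist = center_dist - radius = 1.562 - 0.8 = 0.762 m


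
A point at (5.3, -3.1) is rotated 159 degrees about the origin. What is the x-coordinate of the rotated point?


x' = x*cos(theta) - y*sin(theta)
cos(159 deg) = -0.9336, sin(159 deg) = 0.3584
x' = 5.3 * -0.9336 - -3.1 * 0.3584
= -4.948 - -1.1109
= -3.837


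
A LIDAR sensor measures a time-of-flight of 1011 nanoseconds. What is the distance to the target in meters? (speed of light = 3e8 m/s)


tof = 1011 ns = 1.011e-06 s
dist = c * tof / 2
= 3e8 * 1.011e-06 / 2
= 151.65 m


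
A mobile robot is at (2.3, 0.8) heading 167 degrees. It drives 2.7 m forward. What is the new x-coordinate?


x_new = x0 + d*cos(theta)
= 2.3 + 2.7*cos(167)
= 2.3 + -2.6308
= -0.3308


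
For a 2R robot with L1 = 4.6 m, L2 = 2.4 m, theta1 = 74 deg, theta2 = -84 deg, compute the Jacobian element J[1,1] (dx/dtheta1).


J[1,1] = -L1*sin(t1) - L2*sin(t1+t2)
= -4.6*sin(74) - 2.4*sin(-10)
= -4.005


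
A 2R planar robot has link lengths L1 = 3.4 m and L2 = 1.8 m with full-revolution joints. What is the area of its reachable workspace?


r_max = L1 + L2 = 5.2 m
r_min = |L1 - L2| = 1.6 m
Area = pi*(r_max^2 - r_min^2)
= pi*(27.04 - 2.56)
= pi * 24.48
= 76.9062 m^2


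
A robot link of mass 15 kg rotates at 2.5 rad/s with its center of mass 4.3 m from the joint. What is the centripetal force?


F = m * omega^2 * r
= 15 * 2.5^2 * 4.3
= 15 * 6.25 * 4.3
= 403.125 N


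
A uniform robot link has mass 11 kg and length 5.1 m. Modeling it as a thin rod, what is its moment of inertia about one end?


I = (1/3) * m * L^2
= (1/3) * 11 * 5.1^2
= 0.333333 * 11 * 26.01
= 95.37 kg*m^2


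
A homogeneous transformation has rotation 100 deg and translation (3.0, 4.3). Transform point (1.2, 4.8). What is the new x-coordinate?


x' = cos(theta)*px - sin(theta)*py + tx
= -0.1736*1.2 - 0.9848*4.8 + 3.0
= -1.9355


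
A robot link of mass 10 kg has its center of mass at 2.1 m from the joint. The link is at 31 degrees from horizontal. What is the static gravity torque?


tau = m*g*L*cos(angle)
= 10 * 9.81 * 2.1 * cos(31 deg)
= 10 * 9.81 * 2.1 * 0.8572
= 176.585 Nm


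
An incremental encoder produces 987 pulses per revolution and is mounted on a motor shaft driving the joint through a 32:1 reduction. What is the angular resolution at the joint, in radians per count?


counts per rev = 987
effective counts at joint = 987 * 32 = 31584
resolution = 2*pi / 31584
= 1.9894e-04 rad/count


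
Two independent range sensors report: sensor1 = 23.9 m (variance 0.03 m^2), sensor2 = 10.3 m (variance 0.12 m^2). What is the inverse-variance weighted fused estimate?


w1 = (1/var1) / (1/var1 + 1/var2)
   = 33.3333 / (33.3333 + 8.3333) = 0.8
w2 = 1 - w1 = 0.2
fused = w1*s1 + w2*s2 = 19.12 + 2.06
= 21.18 m


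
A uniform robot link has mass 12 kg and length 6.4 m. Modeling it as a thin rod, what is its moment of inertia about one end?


I = (1/3) * m * L^2
= (1/3) * 12 * 6.4^2
= 0.333333 * 12 * 40.96
= 163.84 kg*m^2


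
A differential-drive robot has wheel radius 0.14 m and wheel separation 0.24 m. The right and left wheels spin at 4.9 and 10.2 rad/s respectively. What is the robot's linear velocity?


vR = r*wR = 0.14*4.9 = 0.686 m/s
vL = r*wL = 0.14*10.2 = 1.428 m/s
v = (vR+vL)/2 = 1.057 m/s
omega = (vR-vL)/L = -3.0917 rad/s
linear velocity = 1.057 m/s


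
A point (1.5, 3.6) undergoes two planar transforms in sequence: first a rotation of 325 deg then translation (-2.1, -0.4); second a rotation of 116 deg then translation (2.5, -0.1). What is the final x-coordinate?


After transform 1:
x1 = cos(325)*1.5 - sin(325)*3.6 + -2.1 = 1.1936
y1 = sin(325)*1.5 + cos(325)*3.6 + -0.4 = 1.6886
After transform 2:
x2 = cos(116)*1.1936 - sin(116)*1.6886 + 2.5
= 0.4591


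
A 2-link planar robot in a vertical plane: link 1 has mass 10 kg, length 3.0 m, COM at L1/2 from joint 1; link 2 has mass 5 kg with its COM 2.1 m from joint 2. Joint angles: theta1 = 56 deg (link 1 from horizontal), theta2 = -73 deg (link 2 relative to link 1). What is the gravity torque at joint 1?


Horizontal distance from joint 1 to link-1 COM:
  x_c1 = (L1/2)*cos(t1) = 1.5 * 0.5592 = 0.8388 m
Horizontal distance from joint 1 to link-2 COM:
  x_c2 = L1*cos(t1) + Lc2*cos(t1+t2)
       = 3.0*0.5592 + 2.1*0.9563 = 3.6858 m
tau1 = m1*g*x_c1 + m2*g*x_c2
     = 10*9.81*0.8388 + 5*9.81*3.6858
     = 82.2852 + 180.7894
     = 263.0746 Nm


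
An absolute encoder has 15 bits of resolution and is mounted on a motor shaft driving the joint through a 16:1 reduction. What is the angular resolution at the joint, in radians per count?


counts = 2^15 = 32768
effective counts at joint = 32768 * 16 = 524288
resolution = 2*pi / 524288
= 1.1984e-05 rad/count


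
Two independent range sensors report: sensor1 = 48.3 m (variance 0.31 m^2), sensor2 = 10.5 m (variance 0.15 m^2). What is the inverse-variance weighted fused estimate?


w1 = (1/var1) / (1/var1 + 1/var2)
   = 3.2258 / (3.2258 + 6.6667) = 0.3261
w2 = 1 - w1 = 0.6739
fused = w1*s1 + w2*s2 = 15.75 + 7.0761
= 22.8261 m


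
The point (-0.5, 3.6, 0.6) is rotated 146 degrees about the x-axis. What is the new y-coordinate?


Rotation about x-axis: y' = y*cos(theta) - z*sin(theta)
= 3.6 * -0.829 - 0.6 * 0.5592
= -3.3201


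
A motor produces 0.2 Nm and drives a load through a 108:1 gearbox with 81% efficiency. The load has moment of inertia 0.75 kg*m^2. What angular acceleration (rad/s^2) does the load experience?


tau_out = tau_motor * N * eta
= 0.2 * 108 * 0.81 = 17.496 Nm
alpha = tau_out / I = 17.496 / 0.75
= 23.328 rad/s^2


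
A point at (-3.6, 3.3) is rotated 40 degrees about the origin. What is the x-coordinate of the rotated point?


x' = x*cos(theta) - y*sin(theta)
cos(40 deg) = 0.766, sin(40 deg) = 0.6428
x' = -3.6 * 0.766 - 3.3 * 0.6428
= -2.7578 - 2.1212
= -4.879


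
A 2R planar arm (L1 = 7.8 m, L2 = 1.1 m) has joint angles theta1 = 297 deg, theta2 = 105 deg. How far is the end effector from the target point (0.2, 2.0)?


End effector via forward kinematics:
x = L1*cos(t1) + L2*cos(t1+t2) = 4.3586
y = L1*sin(t1) + L2*sin(t1+t2) = -6.2138
Distance to target:
d = sqrt((0.2 - 4.3586)^2 + (2.0 - -6.2138)^2)
= sqrt(17.2938 + 67.4666)
= 9.2065 m


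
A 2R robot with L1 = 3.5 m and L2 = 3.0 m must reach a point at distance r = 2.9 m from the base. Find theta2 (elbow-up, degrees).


cos(theta2) = (r^2 - L1^2 - L2^2) / (2*L1*L2)
cos(theta2) = (8.41 - 12.25 - 9.0) / 21.0
cos(theta2) = -0.611429
theta2 = 127.6929 degrees


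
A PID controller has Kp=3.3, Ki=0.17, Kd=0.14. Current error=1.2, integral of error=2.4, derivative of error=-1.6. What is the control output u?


u = Kp*e + Ki*int(e) + Kd*de/dt
= 3.3*1.2 + 0.17*2.4 + 0.14*(-1.6)
= 3.96 + 0.408 + -0.224
= 4.144


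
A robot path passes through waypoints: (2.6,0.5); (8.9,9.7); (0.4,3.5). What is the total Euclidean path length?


Segment lengths:
  seg1 = sqrt((6.3)^2 + (9.2)^2) = 11.1503
  seg2 = sqrt((-8.5)^2 + (-6.2)^2) = 10.5209
Total = 21.6713


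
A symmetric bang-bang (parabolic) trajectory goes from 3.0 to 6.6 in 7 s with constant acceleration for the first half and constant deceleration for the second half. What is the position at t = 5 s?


Symmetric rest-to-rest: each phase covers (pf-p0)/2 in time T/2. 0.5*a*(T/2)^2 = (pf-p0)/2 => a = 4*(pf-p0)/T^2
a = 4*(6.6-3.0)/7^2 = 0.2939
t = 5 is in the deceleration phase (t > T/2).
p = pf - 0.5*a*(T-t)^2 = 6.6 - 0.5*0.2939*2^2
= 6.0122


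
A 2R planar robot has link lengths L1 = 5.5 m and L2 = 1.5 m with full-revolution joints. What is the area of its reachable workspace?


r_max = L1 + L2 = 7.0 m
r_min = |L1 - L2| = 4.0 m
Area = pi*(r_max^2 - r_min^2)
= pi*(49.0 - 16.0)
= pi * 33.0
= 103.6726 m^2


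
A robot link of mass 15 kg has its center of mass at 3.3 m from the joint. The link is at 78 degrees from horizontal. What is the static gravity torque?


tau = m*g*L*cos(angle)
= 15 * 9.81 * 3.3 * cos(78 deg)
= 15 * 9.81 * 3.3 * 0.2079
= 100.9609 Nm


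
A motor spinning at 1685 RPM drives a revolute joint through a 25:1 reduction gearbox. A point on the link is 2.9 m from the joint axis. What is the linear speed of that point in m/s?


omega_motor = 1685 * 2*pi/60 = 176.4528 rad/s
omega_joint = omega_motor / 25 = 7.0581 rad/s
v = omega_joint * r = 7.0581 * 2.9
= 20.4685 m/s


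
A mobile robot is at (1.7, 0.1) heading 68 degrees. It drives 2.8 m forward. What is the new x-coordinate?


x_new = x0 + d*cos(theta)
= 1.7 + 2.8*cos(68)
= 1.7 + 1.0489
= 2.7489


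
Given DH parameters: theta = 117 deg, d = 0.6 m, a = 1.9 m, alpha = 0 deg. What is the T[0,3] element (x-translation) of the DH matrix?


T[0,3] = a * cos(theta)
= 1.9 * cos(117 deg)
= 1.9 * -0.454
= -0.8626


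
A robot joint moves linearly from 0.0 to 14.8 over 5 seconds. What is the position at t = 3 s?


s = t/T = 3/5 = 0.6
p(t) = p0 + (pf-p0)*s
= 0.0 + (14.8 - 0.0) * 0.6
= 8.88


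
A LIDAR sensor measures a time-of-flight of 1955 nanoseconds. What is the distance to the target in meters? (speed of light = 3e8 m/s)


tof = 1955 ns = 1.955e-06 s
dist = c * tof / 2
= 3e8 * 1.955e-06 / 2
= 293.25 m


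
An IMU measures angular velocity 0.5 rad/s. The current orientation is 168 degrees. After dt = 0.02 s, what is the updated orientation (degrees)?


delta_theta = w * dt = 0.5 * 0.02 = 0.01 rad
= 0.573 deg
theta_new = 168 + 0.573 = 168.573 deg


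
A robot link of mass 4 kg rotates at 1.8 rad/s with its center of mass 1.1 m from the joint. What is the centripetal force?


F = m * omega^2 * r
= 4 * 1.8^2 * 1.1
= 4 * 3.24 * 1.1
= 14.256 N


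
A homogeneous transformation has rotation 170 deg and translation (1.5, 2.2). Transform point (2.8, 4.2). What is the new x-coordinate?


x' = cos(theta)*px - sin(theta)*py + tx
= -0.9848*2.8 - 0.1736*4.2 + 1.5
= -1.9868


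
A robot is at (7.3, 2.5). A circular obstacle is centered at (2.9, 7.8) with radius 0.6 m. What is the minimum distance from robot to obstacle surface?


center_dist = sqrt((7.3-2.9)^2 + (2.5-7.8)^2)
= sqrt(19.36 + 28.09)
= 6.8884
min_dist = center_dist - radius = 6.8884 - 0.6 = 6.2884 m


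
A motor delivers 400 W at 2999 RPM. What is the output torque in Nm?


omega = 2999 * 2*pi/60 = 314.0545 rad/s
tau = P / omega = 400 / 314.0545
= 1.2737 Nm


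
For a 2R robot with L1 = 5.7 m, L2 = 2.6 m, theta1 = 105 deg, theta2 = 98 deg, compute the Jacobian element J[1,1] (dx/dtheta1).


J[1,1] = -L1*sin(t1) - L2*sin(t1+t2)
= -5.7*sin(105) - 2.6*sin(203)
= -4.4899


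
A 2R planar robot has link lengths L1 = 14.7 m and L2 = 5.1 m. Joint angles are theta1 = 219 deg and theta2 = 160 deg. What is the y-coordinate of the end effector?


Convert angles to radians: theta1 = 3.8223, theta2 = 2.7925
y = L1*sin(theta1) + L2*sin(theta1+theta2)
y = -9.251 + 1.6604
y = -7.5906


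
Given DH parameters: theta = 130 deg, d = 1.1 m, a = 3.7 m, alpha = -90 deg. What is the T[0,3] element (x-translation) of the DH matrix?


T[0,3] = a * cos(theta)
= 3.7 * cos(130 deg)
= 3.7 * -0.6428
= -2.3783


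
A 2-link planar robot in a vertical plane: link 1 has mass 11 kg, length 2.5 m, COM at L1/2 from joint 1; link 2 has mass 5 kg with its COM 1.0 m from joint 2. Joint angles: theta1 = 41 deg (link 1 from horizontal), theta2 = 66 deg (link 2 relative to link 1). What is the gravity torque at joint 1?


Horizontal distance from joint 1 to link-1 COM:
  x_c1 = (L1/2)*cos(t1) = 1.25 * 0.7547 = 0.9434 m
Horizontal distance from joint 1 to link-2 COM:
  x_c2 = L1*cos(t1) + Lc2*cos(t1+t2)
       = 2.5*0.7547 + 1.0*-0.2924 = 1.5944 m
tau1 = m1*g*x_c1 + m2*g*x_c2
     = 11*9.81*0.9434 + 5*9.81*1.5944
     = 101.8009 + 78.2054
     = 180.0063 Nm


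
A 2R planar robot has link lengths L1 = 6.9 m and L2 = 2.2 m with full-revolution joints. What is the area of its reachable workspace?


r_max = L1 + L2 = 9.1 m
r_min = |L1 - L2| = 4.7 m
Area = pi*(r_max^2 - r_min^2)
= pi*(82.81 - 22.09)
= pi * 60.72
= 190.7575 m^2


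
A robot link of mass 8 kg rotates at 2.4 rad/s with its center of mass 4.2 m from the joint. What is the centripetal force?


F = m * omega^2 * r
= 8 * 2.4^2 * 4.2
= 8 * 5.76 * 4.2
= 193.536 N


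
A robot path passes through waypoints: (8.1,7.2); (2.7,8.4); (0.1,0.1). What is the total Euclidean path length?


Segment lengths:
  seg1 = sqrt((-5.4)^2 + (1.2)^2) = 5.5317
  seg2 = sqrt((-2.6)^2 + (-8.3)^2) = 8.6977
Total = 14.2294


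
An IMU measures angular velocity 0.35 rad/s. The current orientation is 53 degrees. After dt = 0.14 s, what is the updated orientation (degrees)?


delta_theta = w * dt = 0.35 * 0.14 = 0.049 rad
= 2.8075 deg
theta_new = 53 + 2.8075 = 55.8075 deg


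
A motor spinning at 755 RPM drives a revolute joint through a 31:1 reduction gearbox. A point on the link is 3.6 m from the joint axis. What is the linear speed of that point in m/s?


omega_motor = 755 * 2*pi/60 = 79.0634 rad/s
omega_joint = omega_motor / 31 = 2.5504 rad/s
v = omega_joint * r = 2.5504 * 3.6
= 9.1816 m/s


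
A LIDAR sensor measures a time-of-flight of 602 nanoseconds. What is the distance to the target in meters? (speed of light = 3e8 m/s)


tof = 602 ns = 6.02e-07 s
dist = c * tof / 2
= 3e8 * 6.02e-07 / 2
= 90.3 m


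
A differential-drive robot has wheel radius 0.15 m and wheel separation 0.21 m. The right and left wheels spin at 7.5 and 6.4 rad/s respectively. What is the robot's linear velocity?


vR = r*wR = 0.15*7.5 = 1.125 m/s
vL = r*wL = 0.15*6.4 = 0.96 m/s
v = (vR+vL)/2 = 1.0425 m/s
omega = (vR-vL)/L = 0.7857 rad/s
linear velocity = 1.0425 m/s


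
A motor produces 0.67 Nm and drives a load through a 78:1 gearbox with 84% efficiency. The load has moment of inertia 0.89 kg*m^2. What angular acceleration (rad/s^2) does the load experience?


tau_out = tau_motor * N * eta
= 0.67 * 78 * 0.84 = 43.8984 Nm
alpha = tau_out / I = 43.8984 / 0.89
= 49.324 rad/s^2


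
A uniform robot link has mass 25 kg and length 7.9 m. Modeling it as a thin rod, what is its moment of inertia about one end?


I = (1/3) * m * L^2
= (1/3) * 25 * 7.9^2
= 0.333333 * 25 * 62.41
= 520.0833 kg*m^2


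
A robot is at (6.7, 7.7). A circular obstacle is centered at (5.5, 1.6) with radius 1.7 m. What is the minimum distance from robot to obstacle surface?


center_dist = sqrt((6.7-5.5)^2 + (7.7-1.6)^2)
= sqrt(1.44 + 37.21)
= 6.2169
min_dist = center_dist - radius = 6.2169 - 1.7 = 4.5169 m


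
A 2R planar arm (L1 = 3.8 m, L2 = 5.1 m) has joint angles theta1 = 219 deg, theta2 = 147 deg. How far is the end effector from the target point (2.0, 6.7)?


End effector via forward kinematics:
x = L1*cos(t1) + L2*cos(t1+t2) = 2.1189
y = L1*sin(t1) + L2*sin(t1+t2) = -1.8583
Distance to target:
d = sqrt((2.0 - 2.1189)^2 + (6.7 - -1.8583)^2)
= sqrt(0.0141 + 73.2449)
= 8.5591 m


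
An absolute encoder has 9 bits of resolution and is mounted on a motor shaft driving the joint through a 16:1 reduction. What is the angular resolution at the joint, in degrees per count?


counts = 2^9 = 512
effective counts at joint = 512 * 16 = 8192
resolution = 360 / 8192
= 0.0439 deg/count


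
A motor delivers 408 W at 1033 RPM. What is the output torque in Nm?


omega = 1033 * 2*pi/60 = 108.1755 rad/s
tau = P / omega = 408 / 108.1755
= 3.7716 Nm


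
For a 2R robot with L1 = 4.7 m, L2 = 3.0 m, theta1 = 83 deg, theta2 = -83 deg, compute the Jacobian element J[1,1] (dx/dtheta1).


J[1,1] = -L1*sin(t1) - L2*sin(t1+t2)
= -4.7*sin(83) - 3.0*sin(0)
= -4.665


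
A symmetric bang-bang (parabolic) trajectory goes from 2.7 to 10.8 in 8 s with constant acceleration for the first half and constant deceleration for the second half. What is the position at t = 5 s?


Symmetric rest-to-rest: each phase covers (pf-p0)/2 in time T/2. 0.5*a*(T/2)^2 = (pf-p0)/2 => a = 4*(pf-p0)/T^2
a = 4*(10.8-2.7)/8^2 = 0.5063
t = 5 is in the deceleration phase (t > T/2).
p = pf - 0.5*a*(T-t)^2 = 10.8 - 0.5*0.5063*3^2
= 8.5219


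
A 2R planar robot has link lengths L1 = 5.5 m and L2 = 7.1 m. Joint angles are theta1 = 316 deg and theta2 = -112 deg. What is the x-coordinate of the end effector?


Convert angles to radians: theta1 = 5.5152, theta2 = -1.9548
x = L1*cos(theta1) + L2*cos(theta1+theta2)
x = 3.9564 + -6.4862
x = -2.5298


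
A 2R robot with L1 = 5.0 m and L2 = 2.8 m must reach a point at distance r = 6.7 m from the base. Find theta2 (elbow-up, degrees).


cos(theta2) = (r^2 - L1^2 - L2^2) / (2*L1*L2)
cos(theta2) = (44.89 - 25.0 - 7.84) / 28.0
cos(theta2) = 0.430357
theta2 = 64.5098 degrees


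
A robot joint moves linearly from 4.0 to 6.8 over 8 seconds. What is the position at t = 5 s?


s = t/T = 5/8 = 0.625
p(t) = p0 + (pf-p0)*s
= 4.0 + (6.8 - 4.0) * 0.625
= 5.75


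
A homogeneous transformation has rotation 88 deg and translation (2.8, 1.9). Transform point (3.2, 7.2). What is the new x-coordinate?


x' = cos(theta)*px - sin(theta)*py + tx
= 0.0349*3.2 - 0.9994*7.2 + 2.8
= -4.2839


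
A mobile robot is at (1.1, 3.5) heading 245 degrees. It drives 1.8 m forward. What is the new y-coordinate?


y_new = y0 + d*sin(theta)
= 3.5 + 1.8*sin(245)
= 3.5 + -1.6314
= 1.8686


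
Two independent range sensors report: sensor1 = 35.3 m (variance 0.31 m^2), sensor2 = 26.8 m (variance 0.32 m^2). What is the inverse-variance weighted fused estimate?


w1 = (1/var1) / (1/var1 + 1/var2)
   = 3.2258 / (3.2258 + 3.125) = 0.5079
w2 = 1 - w1 = 0.4921
fused = w1*s1 + w2*s2 = 17.9302 + 13.1873
= 31.1175 m


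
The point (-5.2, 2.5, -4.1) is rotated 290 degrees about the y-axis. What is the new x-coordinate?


Rotation about y-axis: x' = x*cos(theta) + z*sin(theta)
= -5.2 * 0.342 + -4.1 * -0.9397
= 2.0742


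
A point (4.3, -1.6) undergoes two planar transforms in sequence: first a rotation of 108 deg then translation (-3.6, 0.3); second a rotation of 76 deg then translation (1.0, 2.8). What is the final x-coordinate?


After transform 1:
x1 = cos(108)*4.3 - sin(108)*-1.6 + -3.6 = -3.4071
y1 = sin(108)*4.3 + cos(108)*-1.6 + 0.3 = 4.884
After transform 2:
x2 = cos(76)*-3.4071 - sin(76)*4.884 + 1.0
= -4.5631


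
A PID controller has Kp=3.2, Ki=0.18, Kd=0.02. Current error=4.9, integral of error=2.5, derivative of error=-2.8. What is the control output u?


u = Kp*e + Ki*int(e) + Kd*de/dt
= 3.2*4.9 + 0.18*2.5 + 0.02*(-2.8)
= 15.68 + 0.45 + -0.056
= 16.074


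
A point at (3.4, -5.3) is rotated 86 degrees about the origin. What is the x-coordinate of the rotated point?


x' = x*cos(theta) - y*sin(theta)
cos(86 deg) = 0.0698, sin(86 deg) = 0.9976
x' = 3.4 * 0.0698 - -5.3 * 0.9976
= 0.2372 - -5.2871
= 5.5243


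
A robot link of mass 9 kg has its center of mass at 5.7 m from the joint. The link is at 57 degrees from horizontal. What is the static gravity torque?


tau = m*g*L*cos(angle)
= 9 * 9.81 * 5.7 * cos(57 deg)
= 9 * 9.81 * 5.7 * 0.5446
= 274.0912 Nm


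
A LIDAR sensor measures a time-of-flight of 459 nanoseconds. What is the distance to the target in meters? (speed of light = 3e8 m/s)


tof = 459 ns = 4.59e-07 s
dist = c * tof / 2
= 3e8 * 4.59e-07 / 2
= 68.85 m


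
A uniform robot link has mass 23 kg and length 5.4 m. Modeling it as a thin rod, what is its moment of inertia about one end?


I = (1/3) * m * L^2
= (1/3) * 23 * 5.4^2
= 0.333333 * 23 * 29.16
= 223.56 kg*m^2


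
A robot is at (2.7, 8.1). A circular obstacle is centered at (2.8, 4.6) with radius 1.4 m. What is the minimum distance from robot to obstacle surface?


center_dist = sqrt((2.7-2.8)^2 + (8.1-4.6)^2)
= sqrt(0.01 + 12.25)
= 3.5014
min_dist = center_dist - radius = 3.5014 - 1.4 = 2.1014 m


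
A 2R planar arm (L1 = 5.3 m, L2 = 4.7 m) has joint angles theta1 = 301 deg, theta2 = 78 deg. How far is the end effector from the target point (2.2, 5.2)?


End effector via forward kinematics:
x = L1*cos(t1) + L2*cos(t1+t2) = 7.1736
y = L1*sin(t1) + L2*sin(t1+t2) = -3.0128
Distance to target:
d = sqrt((2.2 - 7.1736)^2 + (5.2 - -3.0128)^2)
= sqrt(24.7371 + 67.4504)
= 9.6014 m


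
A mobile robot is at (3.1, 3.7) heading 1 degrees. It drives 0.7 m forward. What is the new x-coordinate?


x_new = x0 + d*cos(theta)
= 3.1 + 0.7*cos(1)
= 3.1 + 0.6999
= 3.7999


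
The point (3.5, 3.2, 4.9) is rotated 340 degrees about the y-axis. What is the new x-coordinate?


Rotation about y-axis: x' = x*cos(theta) + z*sin(theta)
= 3.5 * 0.9397 + 4.9 * -0.342
= 1.613


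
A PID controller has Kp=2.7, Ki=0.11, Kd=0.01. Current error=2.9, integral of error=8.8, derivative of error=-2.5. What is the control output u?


u = Kp*e + Ki*int(e) + Kd*de/dt
= 2.7*2.9 + 0.11*8.8 + 0.01*(-2.5)
= 7.83 + 0.968 + -0.025
= 8.773


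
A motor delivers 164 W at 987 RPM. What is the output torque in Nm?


omega = 987 * 2*pi/60 = 103.3584 rad/s
tau = P / omega = 164 / 103.3584
= 1.5867 Nm


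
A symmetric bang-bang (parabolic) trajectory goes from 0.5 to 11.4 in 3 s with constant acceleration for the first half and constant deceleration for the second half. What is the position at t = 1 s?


Symmetric rest-to-rest: each phase covers (pf-p0)/2 in time T/2. 0.5*a*(T/2)^2 = (pf-p0)/2 => a = 4*(pf-p0)/T^2
a = 4*(11.4-0.5)/3^2 = 4.8444
t = 1 is in the acceleration phase (t <= T/2).
p = p0 + 0.5*a*t^2 = 0.5 + 0.5*4.8444*1^2
= 2.9222


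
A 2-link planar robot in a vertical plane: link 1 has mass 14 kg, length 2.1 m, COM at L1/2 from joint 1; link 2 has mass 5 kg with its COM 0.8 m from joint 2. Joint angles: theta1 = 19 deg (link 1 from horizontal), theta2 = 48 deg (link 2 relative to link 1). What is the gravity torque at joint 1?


Horizontal distance from joint 1 to link-1 COM:
  x_c1 = (L1/2)*cos(t1) = 1.05 * 0.9455 = 0.9928 m
Horizontal distance from joint 1 to link-2 COM:
  x_c2 = L1*cos(t1) + Lc2*cos(t1+t2)
       = 2.1*0.9455 + 0.8*0.3907 = 2.2982 m
tau1 = m1*g*x_c1 + m2*g*x_c2
     = 14*9.81*0.9928 + 5*9.81*2.2982
     = 136.3504 + 112.7254
     = 249.0758 Nm


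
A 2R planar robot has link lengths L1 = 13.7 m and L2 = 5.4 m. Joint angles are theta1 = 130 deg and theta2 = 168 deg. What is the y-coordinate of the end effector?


Convert angles to radians: theta1 = 2.2689, theta2 = 2.9322
y = L1*sin(theta1) + L2*sin(theta1+theta2)
y = 10.4948 + -4.7679
y = 5.7269


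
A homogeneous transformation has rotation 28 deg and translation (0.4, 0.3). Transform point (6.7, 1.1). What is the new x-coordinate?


x' = cos(theta)*px - sin(theta)*py + tx
= 0.8829*6.7 - 0.4695*1.1 + 0.4
= 5.7993


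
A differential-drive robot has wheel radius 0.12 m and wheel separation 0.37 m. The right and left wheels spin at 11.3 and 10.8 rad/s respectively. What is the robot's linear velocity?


vR = r*wR = 0.12*11.3 = 1.356 m/s
vL = r*wL = 0.12*10.8 = 1.296 m/s
v = (vR+vL)/2 = 1.326 m/s
omega = (vR-vL)/L = 0.1622 rad/s
linear velocity = 1.326 m/s


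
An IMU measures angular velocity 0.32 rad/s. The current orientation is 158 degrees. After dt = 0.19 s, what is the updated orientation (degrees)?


delta_theta = w * dt = 0.32 * 0.19 = 0.0608 rad
= 3.4836 deg
theta_new = 158 + 3.4836 = 161.4836 deg


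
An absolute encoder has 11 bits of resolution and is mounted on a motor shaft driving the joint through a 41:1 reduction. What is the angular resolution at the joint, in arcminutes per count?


counts = 2^11 = 2048
effective counts at joint = 2048 * 41 = 83968
resolution = 360*60 / 83968
= 0.2572 arcmin/count


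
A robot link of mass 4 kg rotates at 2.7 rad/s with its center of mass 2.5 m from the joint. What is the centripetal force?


F = m * omega^2 * r
= 4 * 2.7^2 * 2.5
= 4 * 7.29 * 2.5
= 72.9 N


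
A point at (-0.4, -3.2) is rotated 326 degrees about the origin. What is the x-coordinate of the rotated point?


x' = x*cos(theta) - y*sin(theta)
cos(326 deg) = 0.829, sin(326 deg) = -0.5592
x' = -0.4 * 0.829 - -3.2 * -0.5592
= -0.3316 - 1.7894
= -2.121


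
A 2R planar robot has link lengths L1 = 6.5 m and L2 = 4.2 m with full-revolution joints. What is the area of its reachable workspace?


r_max = L1 + L2 = 10.7 m
r_min = |L1 - L2| = 2.3 m
Area = pi*(r_max^2 - r_min^2)
= pi*(114.49 - 5.29)
= pi * 109.2
= 343.0619 m^2


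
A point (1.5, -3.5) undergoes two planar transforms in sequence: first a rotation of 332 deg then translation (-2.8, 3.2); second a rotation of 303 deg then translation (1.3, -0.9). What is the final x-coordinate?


After transform 1:
x1 = cos(332)*1.5 - sin(332)*-3.5 + -2.8 = -3.1187
y1 = sin(332)*1.5 + cos(332)*-3.5 + 3.2 = -0.5945
After transform 2:
x2 = cos(303)*-3.1187 - sin(303)*-0.5945 + 1.3
= -0.8972


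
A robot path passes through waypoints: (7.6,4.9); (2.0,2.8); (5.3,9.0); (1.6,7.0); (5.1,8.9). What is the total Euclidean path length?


Segment lengths:
  seg1 = sqrt((-5.6)^2 + (-2.1)^2) = 5.9808
  seg2 = sqrt((3.3)^2 + (6.2)^2) = 7.0235
  seg3 = sqrt((-3.7)^2 + (-2.0)^2) = 4.2059
  seg4 = sqrt((3.5)^2 + (1.9)^2) = 3.9825
Total = 21.1927


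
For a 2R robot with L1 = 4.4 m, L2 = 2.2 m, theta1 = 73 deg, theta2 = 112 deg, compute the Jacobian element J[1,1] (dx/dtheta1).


J[1,1] = -L1*sin(t1) - L2*sin(t1+t2)
= -4.4*sin(73) - 2.2*sin(185)
= -4.016


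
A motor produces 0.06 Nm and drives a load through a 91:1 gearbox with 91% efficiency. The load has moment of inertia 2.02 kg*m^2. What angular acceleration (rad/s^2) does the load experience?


tau_out = tau_motor * N * eta
= 0.06 * 91 * 0.91 = 4.9686 Nm
alpha = tau_out / I = 4.9686 / 2.02
= 2.4597 rad/s^2


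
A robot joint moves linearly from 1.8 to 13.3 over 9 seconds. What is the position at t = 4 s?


s = t/T = 4/9 = 0.4444
p(t) = p0 + (pf-p0)*s
= 1.8 + (13.3 - 1.8) * 0.4444
= 6.9111


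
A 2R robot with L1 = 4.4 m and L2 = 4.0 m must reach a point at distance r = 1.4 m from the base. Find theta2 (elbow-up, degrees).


cos(theta2) = (r^2 - L1^2 - L2^2) / (2*L1*L2)
cos(theta2) = (1.96 - 19.36 - 16.0) / 35.2
cos(theta2) = -0.948864
theta2 = 161.5978 degrees


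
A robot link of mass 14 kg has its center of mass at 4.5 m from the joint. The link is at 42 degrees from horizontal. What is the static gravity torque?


tau = m*g*L*cos(angle)
= 14 * 9.81 * 4.5 * cos(42 deg)
= 14 * 9.81 * 4.5 * 0.7431
= 459.2858 Nm


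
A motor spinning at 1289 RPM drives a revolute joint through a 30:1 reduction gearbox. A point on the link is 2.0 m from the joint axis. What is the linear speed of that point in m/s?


omega_motor = 1289 * 2*pi/60 = 134.9838 rad/s
omega_joint = omega_motor / 30 = 4.4995 rad/s
v = omega_joint * r = 4.4995 * 2.0
= 8.9989 m/s


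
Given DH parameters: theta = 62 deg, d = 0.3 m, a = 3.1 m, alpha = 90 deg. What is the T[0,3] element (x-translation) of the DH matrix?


T[0,3] = a * cos(theta)
= 3.1 * cos(62 deg)
= 3.1 * 0.4695
= 1.4554


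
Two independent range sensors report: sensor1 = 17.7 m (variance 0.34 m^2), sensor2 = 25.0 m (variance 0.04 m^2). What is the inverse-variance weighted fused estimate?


w1 = (1/var1) / (1/var1 + 1/var2)
   = 2.9412 / (2.9412 + 25.0) = 0.1053
w2 = 1 - w1 = 0.8947
fused = w1*s1 + w2*s2 = 1.8632 + 22.3684
= 24.2316 m


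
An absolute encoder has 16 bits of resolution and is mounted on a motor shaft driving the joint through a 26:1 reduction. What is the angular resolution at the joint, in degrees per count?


counts = 2^16 = 65536
effective counts at joint = 65536 * 26 = 1703936
resolution = 360 / 1703936
= 2.1128e-04 deg/count


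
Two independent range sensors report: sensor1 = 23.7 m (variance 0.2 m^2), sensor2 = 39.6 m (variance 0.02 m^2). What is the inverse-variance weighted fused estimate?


w1 = (1/var1) / (1/var1 + 1/var2)
   = 5.0 / (5.0 + 50.0) = 0.0909
w2 = 1 - w1 = 0.9091
fused = w1*s1 + w2*s2 = 2.1545 + 36.0
= 38.1545 m


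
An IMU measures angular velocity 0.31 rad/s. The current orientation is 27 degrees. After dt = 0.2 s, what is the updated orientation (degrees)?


delta_theta = w * dt = 0.31 * 0.2 = 0.062 rad
= 3.5523 deg
theta_new = 27 + 3.5523 = 30.5523 deg


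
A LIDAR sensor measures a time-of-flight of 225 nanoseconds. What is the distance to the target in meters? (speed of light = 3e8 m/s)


tof = 225 ns = 2.25e-07 s
dist = c * tof / 2
= 3e8 * 2.25e-07 / 2
= 33.75 m


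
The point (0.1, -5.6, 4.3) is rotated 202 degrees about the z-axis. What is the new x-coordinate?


Rotation about z-axis: x' = x*cos(theta) - y*sin(theta)
= 0.1 * -0.9272 - -5.6 * -0.3746
= -2.1905


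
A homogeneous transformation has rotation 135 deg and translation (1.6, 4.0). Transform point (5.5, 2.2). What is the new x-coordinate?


x' = cos(theta)*px - sin(theta)*py + tx
= -0.7071*5.5 - 0.7071*2.2 + 1.6
= -3.8447


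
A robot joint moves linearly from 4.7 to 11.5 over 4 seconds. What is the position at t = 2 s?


s = t/T = 2/4 = 0.5
p(t) = p0 + (pf-p0)*s
= 4.7 + (11.5 - 4.7) * 0.5
= 8.1


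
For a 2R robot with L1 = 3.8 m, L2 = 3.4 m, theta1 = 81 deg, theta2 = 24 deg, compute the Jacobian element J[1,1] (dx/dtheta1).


J[1,1] = -L1*sin(t1) - L2*sin(t1+t2)
= -3.8*sin(81) - 3.4*sin(105)
= -7.0374


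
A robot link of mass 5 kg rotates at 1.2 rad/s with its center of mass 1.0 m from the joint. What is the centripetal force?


F = m * omega^2 * r
= 5 * 1.2^2 * 1.0
= 5 * 1.44 * 1.0
= 7.2 N


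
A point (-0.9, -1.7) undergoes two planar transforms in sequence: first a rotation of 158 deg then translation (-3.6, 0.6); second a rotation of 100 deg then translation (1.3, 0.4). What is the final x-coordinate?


After transform 1:
x1 = cos(158)*-0.9 - sin(158)*-1.7 + -3.6 = -2.1287
y1 = sin(158)*-0.9 + cos(158)*-1.7 + 0.6 = 1.8391
After transform 2:
x2 = cos(100)*-2.1287 - sin(100)*1.8391 + 1.3
= -0.1415


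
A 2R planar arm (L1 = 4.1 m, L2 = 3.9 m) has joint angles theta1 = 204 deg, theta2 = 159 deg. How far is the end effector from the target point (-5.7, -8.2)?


End effector via forward kinematics:
x = L1*cos(t1) + L2*cos(t1+t2) = 0.1491
y = L1*sin(t1) + L2*sin(t1+t2) = -1.4635
Distance to target:
d = sqrt((-5.7 - 0.1491)^2 + (-8.2 - -1.4635)^2)
= sqrt(34.2122 + 45.3803)
= 8.9215 m


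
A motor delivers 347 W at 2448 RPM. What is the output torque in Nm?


omega = 2448 * 2*pi/60 = 256.354 rad/s
tau = P / omega = 347 / 256.354
= 1.3536 Nm


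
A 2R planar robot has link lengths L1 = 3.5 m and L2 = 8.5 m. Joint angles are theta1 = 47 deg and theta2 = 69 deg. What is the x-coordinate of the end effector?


Convert angles to radians: theta1 = 0.8203, theta2 = 1.2043
x = L1*cos(theta1) + L2*cos(theta1+theta2)
x = 2.387 + -3.7262
x = -1.3392


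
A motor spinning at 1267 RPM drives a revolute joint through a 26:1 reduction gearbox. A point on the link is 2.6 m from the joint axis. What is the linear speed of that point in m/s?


omega_motor = 1267 * 2*pi/60 = 132.6799 rad/s
omega_joint = omega_motor / 26 = 5.1031 rad/s
v = omega_joint * r = 5.1031 * 2.6
= 13.268 m/s


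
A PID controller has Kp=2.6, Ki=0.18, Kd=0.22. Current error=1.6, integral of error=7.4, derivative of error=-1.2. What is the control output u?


u = Kp*e + Ki*int(e) + Kd*de/dt
= 2.6*1.6 + 0.18*7.4 + 0.22*(-1.2)
= 4.16 + 1.332 + -0.264
= 5.228


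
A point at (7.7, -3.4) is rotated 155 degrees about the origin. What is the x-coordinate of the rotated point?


x' = x*cos(theta) - y*sin(theta)
cos(155 deg) = -0.9063, sin(155 deg) = 0.4226
x' = 7.7 * -0.9063 - -3.4 * 0.4226
= -6.9786 - -1.4369
= -5.5417


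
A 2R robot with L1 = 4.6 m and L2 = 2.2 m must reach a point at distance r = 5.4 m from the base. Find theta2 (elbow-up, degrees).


cos(theta2) = (r^2 - L1^2 - L2^2) / (2*L1*L2)
cos(theta2) = (29.16 - 21.16 - 4.84) / 20.24
cos(theta2) = 0.156126
theta2 = 81.0179 degrees


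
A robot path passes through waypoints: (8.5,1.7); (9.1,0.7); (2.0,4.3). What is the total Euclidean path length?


Segment lengths:
  seg1 = sqrt((0.6)^2 + (-1.0)^2) = 1.1662
  seg2 = sqrt((-7.1)^2 + (3.6)^2) = 7.9605
Total = 9.1267


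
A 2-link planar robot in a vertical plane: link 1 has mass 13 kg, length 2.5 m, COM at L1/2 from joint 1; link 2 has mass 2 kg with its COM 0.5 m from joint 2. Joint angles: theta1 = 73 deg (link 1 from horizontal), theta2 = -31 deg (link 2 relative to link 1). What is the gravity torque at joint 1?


Horizontal distance from joint 1 to link-1 COM:
  x_c1 = (L1/2)*cos(t1) = 1.25 * 0.2924 = 0.3655 m
Horizontal distance from joint 1 to link-2 COM:
  x_c2 = L1*cos(t1) + Lc2*cos(t1+t2)
       = 2.5*0.2924 + 0.5*0.7431 = 1.1025 m
tau1 = m1*g*x_c1 + m2*g*x_c2
     = 13*9.81*0.3655 + 2*9.81*1.1025
     = 46.6077 + 21.6311
     = 68.2388 Nm


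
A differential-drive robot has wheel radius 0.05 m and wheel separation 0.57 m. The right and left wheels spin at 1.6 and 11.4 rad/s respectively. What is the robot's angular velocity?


vR = r*wR = 0.05*1.6 = 0.08 m/s
vL = r*wL = 0.05*11.4 = 0.57 m/s
v = (vR+vL)/2 = 0.325 m/s
omega = (vR-vL)/L = -0.8596 rad/s
angular velocity = -0.8596 rad/s


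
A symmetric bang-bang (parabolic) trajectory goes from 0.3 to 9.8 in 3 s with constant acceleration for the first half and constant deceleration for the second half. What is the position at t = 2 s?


Symmetric rest-to-rest: each phase covers (pf-p0)/2 in time T/2. 0.5*a*(T/2)^2 = (pf-p0)/2 => a = 4*(pf-p0)/T^2
a = 4*(9.8-0.3)/3^2 = 4.2222
t = 2 is in the deceleration phase (t > T/2).
p = pf - 0.5*a*(T-t)^2 = 9.8 - 0.5*4.2222*1^2
= 7.6889


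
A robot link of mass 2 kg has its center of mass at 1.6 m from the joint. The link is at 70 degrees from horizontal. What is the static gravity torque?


tau = m*g*L*cos(angle)
= 2 * 9.81 * 1.6 * cos(70 deg)
= 2 * 9.81 * 1.6 * 0.342
= 10.7367 Nm


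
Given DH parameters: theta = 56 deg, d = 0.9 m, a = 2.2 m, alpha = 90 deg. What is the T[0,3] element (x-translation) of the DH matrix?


T[0,3] = a * cos(theta)
= 2.2 * cos(56 deg)
= 2.2 * 0.5592
= 1.2302


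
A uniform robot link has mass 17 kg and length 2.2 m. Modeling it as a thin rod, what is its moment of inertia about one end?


I = (1/3) * m * L^2
= (1/3) * 17 * 2.2^2
= 0.333333 * 17 * 4.84
= 27.4267 kg*m^2


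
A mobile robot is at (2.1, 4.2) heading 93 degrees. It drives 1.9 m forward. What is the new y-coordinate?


y_new = y0 + d*sin(theta)
= 4.2 + 1.9*sin(93)
= 4.2 + 1.8974
= 6.0974


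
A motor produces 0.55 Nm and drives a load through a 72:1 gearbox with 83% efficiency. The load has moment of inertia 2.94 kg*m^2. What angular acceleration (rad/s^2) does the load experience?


tau_out = tau_motor * N * eta
= 0.55 * 72 * 0.83 = 32.868 Nm
alpha = tau_out / I = 32.868 / 2.94
= 11.1796 rad/s^2


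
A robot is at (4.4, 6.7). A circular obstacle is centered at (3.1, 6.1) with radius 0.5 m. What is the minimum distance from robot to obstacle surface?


center_dist = sqrt((4.4-3.1)^2 + (6.7-6.1)^2)
= sqrt(1.69 + 0.36)
= 1.4318
min_dist = center_dist - radius = 1.4318 - 0.5 = 0.9318 m


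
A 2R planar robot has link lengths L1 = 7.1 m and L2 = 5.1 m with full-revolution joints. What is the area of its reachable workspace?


r_max = L1 + L2 = 12.2 m
r_min = |L1 - L2| = 2.0 m
Area = pi*(r_max^2 - r_min^2)
= pi*(148.84 - 4.0)
= pi * 144.84
= 455.0283 m^2


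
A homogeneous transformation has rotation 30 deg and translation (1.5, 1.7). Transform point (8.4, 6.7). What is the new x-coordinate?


x' = cos(theta)*px - sin(theta)*py + tx
= 0.866*8.4 - 0.5*6.7 + 1.5
= 5.4246


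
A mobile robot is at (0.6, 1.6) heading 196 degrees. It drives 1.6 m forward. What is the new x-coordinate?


x_new = x0 + d*cos(theta)
= 0.6 + 1.6*cos(196)
= 0.6 + -1.538
= -0.938


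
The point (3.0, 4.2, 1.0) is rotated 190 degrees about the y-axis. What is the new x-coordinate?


Rotation about y-axis: x' = x*cos(theta) + z*sin(theta)
= 3.0 * -0.9848 + 1.0 * -0.1736
= -3.1281


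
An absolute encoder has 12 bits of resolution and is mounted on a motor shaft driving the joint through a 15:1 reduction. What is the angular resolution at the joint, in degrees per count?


counts = 2^12 = 4096
effective counts at joint = 4096 * 15 = 61440
resolution = 360 / 61440
= 0.0059 deg/count


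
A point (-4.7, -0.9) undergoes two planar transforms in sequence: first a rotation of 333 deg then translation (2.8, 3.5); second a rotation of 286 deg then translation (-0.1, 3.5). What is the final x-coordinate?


After transform 1:
x1 = cos(333)*-4.7 - sin(333)*-0.9 + 2.8 = -1.7963
y1 = sin(333)*-4.7 + cos(333)*-0.9 + 3.5 = 4.8318
After transform 2:
x2 = cos(286)*-1.7963 - sin(286)*4.8318 + -0.1
= 4.0495


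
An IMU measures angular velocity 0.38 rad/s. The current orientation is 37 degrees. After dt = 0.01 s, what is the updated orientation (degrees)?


delta_theta = w * dt = 0.38 * 0.01 = 0.0038 rad
= 0.2177 deg
theta_new = 37 + 0.2177 = 37.2177 deg


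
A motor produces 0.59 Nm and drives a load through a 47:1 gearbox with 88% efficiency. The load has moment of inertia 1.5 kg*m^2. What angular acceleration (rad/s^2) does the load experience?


tau_out = tau_motor * N * eta
= 0.59 * 47 * 0.88 = 24.4024 Nm
alpha = tau_out / I = 24.4024 / 1.5
= 16.2683 rad/s^2


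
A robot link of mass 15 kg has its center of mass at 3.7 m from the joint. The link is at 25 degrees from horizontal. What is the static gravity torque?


tau = m*g*L*cos(angle)
= 15 * 9.81 * 3.7 * cos(25 deg)
= 15 * 9.81 * 3.7 * 0.9063
= 493.4438 Nm


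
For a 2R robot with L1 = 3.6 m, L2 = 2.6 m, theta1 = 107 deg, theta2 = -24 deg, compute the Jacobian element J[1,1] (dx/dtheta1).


J[1,1] = -L1*sin(t1) - L2*sin(t1+t2)
= -3.6*sin(107) - 2.6*sin(83)
= -6.0233


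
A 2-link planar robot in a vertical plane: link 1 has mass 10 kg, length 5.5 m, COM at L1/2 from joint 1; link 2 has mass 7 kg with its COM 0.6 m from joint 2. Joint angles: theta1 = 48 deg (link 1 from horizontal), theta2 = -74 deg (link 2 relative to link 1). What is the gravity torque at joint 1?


Horizontal distance from joint 1 to link-1 COM:
  x_c1 = (L1/2)*cos(t1) = 2.75 * 0.6691 = 1.8401 m
Horizontal distance from joint 1 to link-2 COM:
  x_c2 = L1*cos(t1) + Lc2*cos(t1+t2)
       = 5.5*0.6691 + 0.6*0.8988 = 4.2195 m
tau1 = m1*g*x_c1 + m2*g*x_c2
     = 10*9.81*1.8401 + 7*9.81*4.2195
     = 180.5147 + 289.7527
     = 470.2674 Nm


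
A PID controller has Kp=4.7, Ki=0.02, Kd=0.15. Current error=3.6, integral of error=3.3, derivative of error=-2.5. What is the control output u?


u = Kp*e + Ki*int(e) + Kd*de/dt
= 4.7*3.6 + 0.02*3.3 + 0.15*(-2.5)
= 16.92 + 0.066 + -0.375
= 16.611


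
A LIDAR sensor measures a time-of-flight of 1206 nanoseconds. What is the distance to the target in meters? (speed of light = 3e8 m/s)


tof = 1206 ns = 1.206e-06 s
dist = c * tof / 2
= 3e8 * 1.206e-06 / 2
= 180.9 m


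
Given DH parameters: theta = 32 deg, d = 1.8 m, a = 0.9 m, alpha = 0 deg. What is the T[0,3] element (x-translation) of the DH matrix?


T[0,3] = a * cos(theta)
= 0.9 * cos(32 deg)
= 0.9 * 0.848
= 0.7632


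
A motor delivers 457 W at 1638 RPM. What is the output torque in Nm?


omega = 1638 * 2*pi/60 = 171.531 rad/s
tau = P / omega = 457 / 171.531
= 2.6642 Nm
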